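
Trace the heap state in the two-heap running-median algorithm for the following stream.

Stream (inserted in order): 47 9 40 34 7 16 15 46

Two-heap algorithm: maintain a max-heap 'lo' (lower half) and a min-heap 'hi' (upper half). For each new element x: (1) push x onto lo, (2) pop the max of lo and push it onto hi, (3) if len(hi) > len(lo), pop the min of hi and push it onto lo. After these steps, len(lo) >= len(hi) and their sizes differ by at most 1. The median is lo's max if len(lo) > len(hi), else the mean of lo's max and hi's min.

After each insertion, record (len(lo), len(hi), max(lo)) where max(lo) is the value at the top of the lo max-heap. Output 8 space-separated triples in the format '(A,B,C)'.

Answer: (1,0,47) (1,1,9) (2,1,40) (2,2,34) (3,2,34) (3,3,16) (4,3,16) (4,4,16)

Derivation:
Step 1: insert 47 -> lo=[47] hi=[] -> (len(lo)=1, len(hi)=0, max(lo)=47)
Step 2: insert 9 -> lo=[9] hi=[47] -> (len(lo)=1, len(hi)=1, max(lo)=9)
Step 3: insert 40 -> lo=[9, 40] hi=[47] -> (len(lo)=2, len(hi)=1, max(lo)=40)
Step 4: insert 34 -> lo=[9, 34] hi=[40, 47] -> (len(lo)=2, len(hi)=2, max(lo)=34)
Step 5: insert 7 -> lo=[7, 9, 34] hi=[40, 47] -> (len(lo)=3, len(hi)=2, max(lo)=34)
Step 6: insert 16 -> lo=[7, 9, 16] hi=[34, 40, 47] -> (len(lo)=3, len(hi)=3, max(lo)=16)
Step 7: insert 15 -> lo=[7, 9, 15, 16] hi=[34, 40, 47] -> (len(lo)=4, len(hi)=3, max(lo)=16)
Step 8: insert 46 -> lo=[7, 9, 15, 16] hi=[34, 40, 46, 47] -> (len(lo)=4, len(hi)=4, max(lo)=16)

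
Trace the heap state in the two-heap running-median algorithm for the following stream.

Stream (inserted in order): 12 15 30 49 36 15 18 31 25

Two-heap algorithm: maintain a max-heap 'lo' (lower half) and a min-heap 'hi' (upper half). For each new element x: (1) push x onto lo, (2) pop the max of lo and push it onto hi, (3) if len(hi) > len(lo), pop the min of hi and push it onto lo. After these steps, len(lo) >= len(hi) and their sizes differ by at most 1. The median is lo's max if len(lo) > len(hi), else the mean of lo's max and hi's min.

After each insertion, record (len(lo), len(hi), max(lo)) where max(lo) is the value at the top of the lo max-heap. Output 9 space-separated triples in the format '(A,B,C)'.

Answer: (1,0,12) (1,1,12) (2,1,15) (2,2,15) (3,2,30) (3,3,15) (4,3,18) (4,4,18) (5,4,25)

Derivation:
Step 1: insert 12 -> lo=[12] hi=[] -> (len(lo)=1, len(hi)=0, max(lo)=12)
Step 2: insert 15 -> lo=[12] hi=[15] -> (len(lo)=1, len(hi)=1, max(lo)=12)
Step 3: insert 30 -> lo=[12, 15] hi=[30] -> (len(lo)=2, len(hi)=1, max(lo)=15)
Step 4: insert 49 -> lo=[12, 15] hi=[30, 49] -> (len(lo)=2, len(hi)=2, max(lo)=15)
Step 5: insert 36 -> lo=[12, 15, 30] hi=[36, 49] -> (len(lo)=3, len(hi)=2, max(lo)=30)
Step 6: insert 15 -> lo=[12, 15, 15] hi=[30, 36, 49] -> (len(lo)=3, len(hi)=3, max(lo)=15)
Step 7: insert 18 -> lo=[12, 15, 15, 18] hi=[30, 36, 49] -> (len(lo)=4, len(hi)=3, max(lo)=18)
Step 8: insert 31 -> lo=[12, 15, 15, 18] hi=[30, 31, 36, 49] -> (len(lo)=4, len(hi)=4, max(lo)=18)
Step 9: insert 25 -> lo=[12, 15, 15, 18, 25] hi=[30, 31, 36, 49] -> (len(lo)=5, len(hi)=4, max(lo)=25)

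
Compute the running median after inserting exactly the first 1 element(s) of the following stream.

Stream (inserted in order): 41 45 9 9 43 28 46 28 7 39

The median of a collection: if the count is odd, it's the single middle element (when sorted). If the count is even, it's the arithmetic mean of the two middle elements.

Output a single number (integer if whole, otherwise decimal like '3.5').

Answer: 41

Derivation:
Step 1: insert 41 -> lo=[41] (size 1, max 41) hi=[] (size 0) -> median=41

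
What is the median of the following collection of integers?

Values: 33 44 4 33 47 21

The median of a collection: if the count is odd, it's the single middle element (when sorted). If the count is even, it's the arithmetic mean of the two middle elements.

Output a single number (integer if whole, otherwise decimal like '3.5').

Answer: 33

Derivation:
Step 1: insert 33 -> lo=[33] (size 1, max 33) hi=[] (size 0) -> median=33
Step 2: insert 44 -> lo=[33] (size 1, max 33) hi=[44] (size 1, min 44) -> median=38.5
Step 3: insert 4 -> lo=[4, 33] (size 2, max 33) hi=[44] (size 1, min 44) -> median=33
Step 4: insert 33 -> lo=[4, 33] (size 2, max 33) hi=[33, 44] (size 2, min 33) -> median=33
Step 5: insert 47 -> lo=[4, 33, 33] (size 3, max 33) hi=[44, 47] (size 2, min 44) -> median=33
Step 6: insert 21 -> lo=[4, 21, 33] (size 3, max 33) hi=[33, 44, 47] (size 3, min 33) -> median=33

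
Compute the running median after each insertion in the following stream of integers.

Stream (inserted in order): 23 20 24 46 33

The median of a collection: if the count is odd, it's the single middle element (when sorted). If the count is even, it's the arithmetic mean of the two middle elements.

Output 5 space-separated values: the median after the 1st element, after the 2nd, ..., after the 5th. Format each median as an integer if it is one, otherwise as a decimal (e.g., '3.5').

Step 1: insert 23 -> lo=[23] (size 1, max 23) hi=[] (size 0) -> median=23
Step 2: insert 20 -> lo=[20] (size 1, max 20) hi=[23] (size 1, min 23) -> median=21.5
Step 3: insert 24 -> lo=[20, 23] (size 2, max 23) hi=[24] (size 1, min 24) -> median=23
Step 4: insert 46 -> lo=[20, 23] (size 2, max 23) hi=[24, 46] (size 2, min 24) -> median=23.5
Step 5: insert 33 -> lo=[20, 23, 24] (size 3, max 24) hi=[33, 46] (size 2, min 33) -> median=24

Answer: 23 21.5 23 23.5 24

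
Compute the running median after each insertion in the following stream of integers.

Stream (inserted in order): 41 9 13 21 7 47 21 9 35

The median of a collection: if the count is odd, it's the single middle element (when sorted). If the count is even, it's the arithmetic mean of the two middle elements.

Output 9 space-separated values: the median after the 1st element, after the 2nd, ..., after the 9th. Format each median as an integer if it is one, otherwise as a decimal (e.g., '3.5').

Step 1: insert 41 -> lo=[41] (size 1, max 41) hi=[] (size 0) -> median=41
Step 2: insert 9 -> lo=[9] (size 1, max 9) hi=[41] (size 1, min 41) -> median=25
Step 3: insert 13 -> lo=[9, 13] (size 2, max 13) hi=[41] (size 1, min 41) -> median=13
Step 4: insert 21 -> lo=[9, 13] (size 2, max 13) hi=[21, 41] (size 2, min 21) -> median=17
Step 5: insert 7 -> lo=[7, 9, 13] (size 3, max 13) hi=[21, 41] (size 2, min 21) -> median=13
Step 6: insert 47 -> lo=[7, 9, 13] (size 3, max 13) hi=[21, 41, 47] (size 3, min 21) -> median=17
Step 7: insert 21 -> lo=[7, 9, 13, 21] (size 4, max 21) hi=[21, 41, 47] (size 3, min 21) -> median=21
Step 8: insert 9 -> lo=[7, 9, 9, 13] (size 4, max 13) hi=[21, 21, 41, 47] (size 4, min 21) -> median=17
Step 9: insert 35 -> lo=[7, 9, 9, 13, 21] (size 5, max 21) hi=[21, 35, 41, 47] (size 4, min 21) -> median=21

Answer: 41 25 13 17 13 17 21 17 21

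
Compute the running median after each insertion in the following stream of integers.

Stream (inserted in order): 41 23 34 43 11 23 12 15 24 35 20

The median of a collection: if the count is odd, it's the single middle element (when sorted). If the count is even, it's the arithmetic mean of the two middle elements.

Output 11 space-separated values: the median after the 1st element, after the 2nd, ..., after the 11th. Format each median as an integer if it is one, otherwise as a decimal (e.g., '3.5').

Answer: 41 32 34 37.5 34 28.5 23 23 23 23.5 23

Derivation:
Step 1: insert 41 -> lo=[41] (size 1, max 41) hi=[] (size 0) -> median=41
Step 2: insert 23 -> lo=[23] (size 1, max 23) hi=[41] (size 1, min 41) -> median=32
Step 3: insert 34 -> lo=[23, 34] (size 2, max 34) hi=[41] (size 1, min 41) -> median=34
Step 4: insert 43 -> lo=[23, 34] (size 2, max 34) hi=[41, 43] (size 2, min 41) -> median=37.5
Step 5: insert 11 -> lo=[11, 23, 34] (size 3, max 34) hi=[41, 43] (size 2, min 41) -> median=34
Step 6: insert 23 -> lo=[11, 23, 23] (size 3, max 23) hi=[34, 41, 43] (size 3, min 34) -> median=28.5
Step 7: insert 12 -> lo=[11, 12, 23, 23] (size 4, max 23) hi=[34, 41, 43] (size 3, min 34) -> median=23
Step 8: insert 15 -> lo=[11, 12, 15, 23] (size 4, max 23) hi=[23, 34, 41, 43] (size 4, min 23) -> median=23
Step 9: insert 24 -> lo=[11, 12, 15, 23, 23] (size 5, max 23) hi=[24, 34, 41, 43] (size 4, min 24) -> median=23
Step 10: insert 35 -> lo=[11, 12, 15, 23, 23] (size 5, max 23) hi=[24, 34, 35, 41, 43] (size 5, min 24) -> median=23.5
Step 11: insert 20 -> lo=[11, 12, 15, 20, 23, 23] (size 6, max 23) hi=[24, 34, 35, 41, 43] (size 5, min 24) -> median=23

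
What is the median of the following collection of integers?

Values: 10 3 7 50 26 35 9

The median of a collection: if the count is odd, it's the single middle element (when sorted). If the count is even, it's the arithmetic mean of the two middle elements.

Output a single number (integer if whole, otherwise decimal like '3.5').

Answer: 10

Derivation:
Step 1: insert 10 -> lo=[10] (size 1, max 10) hi=[] (size 0) -> median=10
Step 2: insert 3 -> lo=[3] (size 1, max 3) hi=[10] (size 1, min 10) -> median=6.5
Step 3: insert 7 -> lo=[3, 7] (size 2, max 7) hi=[10] (size 1, min 10) -> median=7
Step 4: insert 50 -> lo=[3, 7] (size 2, max 7) hi=[10, 50] (size 2, min 10) -> median=8.5
Step 5: insert 26 -> lo=[3, 7, 10] (size 3, max 10) hi=[26, 50] (size 2, min 26) -> median=10
Step 6: insert 35 -> lo=[3, 7, 10] (size 3, max 10) hi=[26, 35, 50] (size 3, min 26) -> median=18
Step 7: insert 9 -> lo=[3, 7, 9, 10] (size 4, max 10) hi=[26, 35, 50] (size 3, min 26) -> median=10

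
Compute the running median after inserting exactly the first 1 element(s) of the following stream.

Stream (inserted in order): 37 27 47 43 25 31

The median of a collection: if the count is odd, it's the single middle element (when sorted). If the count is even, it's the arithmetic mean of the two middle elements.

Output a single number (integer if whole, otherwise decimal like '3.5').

Answer: 37

Derivation:
Step 1: insert 37 -> lo=[37] (size 1, max 37) hi=[] (size 0) -> median=37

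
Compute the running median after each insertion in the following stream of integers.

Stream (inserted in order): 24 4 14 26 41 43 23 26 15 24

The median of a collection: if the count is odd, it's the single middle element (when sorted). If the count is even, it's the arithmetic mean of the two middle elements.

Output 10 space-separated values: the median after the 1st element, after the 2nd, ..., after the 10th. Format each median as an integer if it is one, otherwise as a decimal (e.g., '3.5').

Answer: 24 14 14 19 24 25 24 25 24 24

Derivation:
Step 1: insert 24 -> lo=[24] (size 1, max 24) hi=[] (size 0) -> median=24
Step 2: insert 4 -> lo=[4] (size 1, max 4) hi=[24] (size 1, min 24) -> median=14
Step 3: insert 14 -> lo=[4, 14] (size 2, max 14) hi=[24] (size 1, min 24) -> median=14
Step 4: insert 26 -> lo=[4, 14] (size 2, max 14) hi=[24, 26] (size 2, min 24) -> median=19
Step 5: insert 41 -> lo=[4, 14, 24] (size 3, max 24) hi=[26, 41] (size 2, min 26) -> median=24
Step 6: insert 43 -> lo=[4, 14, 24] (size 3, max 24) hi=[26, 41, 43] (size 3, min 26) -> median=25
Step 7: insert 23 -> lo=[4, 14, 23, 24] (size 4, max 24) hi=[26, 41, 43] (size 3, min 26) -> median=24
Step 8: insert 26 -> lo=[4, 14, 23, 24] (size 4, max 24) hi=[26, 26, 41, 43] (size 4, min 26) -> median=25
Step 9: insert 15 -> lo=[4, 14, 15, 23, 24] (size 5, max 24) hi=[26, 26, 41, 43] (size 4, min 26) -> median=24
Step 10: insert 24 -> lo=[4, 14, 15, 23, 24] (size 5, max 24) hi=[24, 26, 26, 41, 43] (size 5, min 24) -> median=24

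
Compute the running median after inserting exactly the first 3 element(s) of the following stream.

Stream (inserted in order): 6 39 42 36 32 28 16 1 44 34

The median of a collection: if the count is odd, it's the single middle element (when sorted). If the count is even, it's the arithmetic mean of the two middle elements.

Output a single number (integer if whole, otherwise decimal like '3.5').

Answer: 39

Derivation:
Step 1: insert 6 -> lo=[6] (size 1, max 6) hi=[] (size 0) -> median=6
Step 2: insert 39 -> lo=[6] (size 1, max 6) hi=[39] (size 1, min 39) -> median=22.5
Step 3: insert 42 -> lo=[6, 39] (size 2, max 39) hi=[42] (size 1, min 42) -> median=39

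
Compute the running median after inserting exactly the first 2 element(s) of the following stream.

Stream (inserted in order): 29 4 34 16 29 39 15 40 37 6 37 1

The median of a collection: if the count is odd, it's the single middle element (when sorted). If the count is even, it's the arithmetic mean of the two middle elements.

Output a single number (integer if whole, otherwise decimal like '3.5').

Step 1: insert 29 -> lo=[29] (size 1, max 29) hi=[] (size 0) -> median=29
Step 2: insert 4 -> lo=[4] (size 1, max 4) hi=[29] (size 1, min 29) -> median=16.5

Answer: 16.5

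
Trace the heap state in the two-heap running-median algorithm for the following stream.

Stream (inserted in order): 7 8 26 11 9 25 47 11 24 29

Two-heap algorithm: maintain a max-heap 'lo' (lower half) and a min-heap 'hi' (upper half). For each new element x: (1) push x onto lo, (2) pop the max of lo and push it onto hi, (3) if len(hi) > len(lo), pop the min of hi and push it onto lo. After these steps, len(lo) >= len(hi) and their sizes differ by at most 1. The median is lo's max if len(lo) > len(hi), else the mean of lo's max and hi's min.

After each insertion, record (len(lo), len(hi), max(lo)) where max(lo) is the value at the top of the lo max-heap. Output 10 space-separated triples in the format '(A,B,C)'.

Step 1: insert 7 -> lo=[7] hi=[] -> (len(lo)=1, len(hi)=0, max(lo)=7)
Step 2: insert 8 -> lo=[7] hi=[8] -> (len(lo)=1, len(hi)=1, max(lo)=7)
Step 3: insert 26 -> lo=[7, 8] hi=[26] -> (len(lo)=2, len(hi)=1, max(lo)=8)
Step 4: insert 11 -> lo=[7, 8] hi=[11, 26] -> (len(lo)=2, len(hi)=2, max(lo)=8)
Step 5: insert 9 -> lo=[7, 8, 9] hi=[11, 26] -> (len(lo)=3, len(hi)=2, max(lo)=9)
Step 6: insert 25 -> lo=[7, 8, 9] hi=[11, 25, 26] -> (len(lo)=3, len(hi)=3, max(lo)=9)
Step 7: insert 47 -> lo=[7, 8, 9, 11] hi=[25, 26, 47] -> (len(lo)=4, len(hi)=3, max(lo)=11)
Step 8: insert 11 -> lo=[7, 8, 9, 11] hi=[11, 25, 26, 47] -> (len(lo)=4, len(hi)=4, max(lo)=11)
Step 9: insert 24 -> lo=[7, 8, 9, 11, 11] hi=[24, 25, 26, 47] -> (len(lo)=5, len(hi)=4, max(lo)=11)
Step 10: insert 29 -> lo=[7, 8, 9, 11, 11] hi=[24, 25, 26, 29, 47] -> (len(lo)=5, len(hi)=5, max(lo)=11)

Answer: (1,0,7) (1,1,7) (2,1,8) (2,2,8) (3,2,9) (3,3,9) (4,3,11) (4,4,11) (5,4,11) (5,5,11)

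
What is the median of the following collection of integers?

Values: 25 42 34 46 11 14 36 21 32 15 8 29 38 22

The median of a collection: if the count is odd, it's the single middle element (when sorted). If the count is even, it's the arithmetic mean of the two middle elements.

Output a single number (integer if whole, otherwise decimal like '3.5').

Answer: 27

Derivation:
Step 1: insert 25 -> lo=[25] (size 1, max 25) hi=[] (size 0) -> median=25
Step 2: insert 42 -> lo=[25] (size 1, max 25) hi=[42] (size 1, min 42) -> median=33.5
Step 3: insert 34 -> lo=[25, 34] (size 2, max 34) hi=[42] (size 1, min 42) -> median=34
Step 4: insert 46 -> lo=[25, 34] (size 2, max 34) hi=[42, 46] (size 2, min 42) -> median=38
Step 5: insert 11 -> lo=[11, 25, 34] (size 3, max 34) hi=[42, 46] (size 2, min 42) -> median=34
Step 6: insert 14 -> lo=[11, 14, 25] (size 3, max 25) hi=[34, 42, 46] (size 3, min 34) -> median=29.5
Step 7: insert 36 -> lo=[11, 14, 25, 34] (size 4, max 34) hi=[36, 42, 46] (size 3, min 36) -> median=34
Step 8: insert 21 -> lo=[11, 14, 21, 25] (size 4, max 25) hi=[34, 36, 42, 46] (size 4, min 34) -> median=29.5
Step 9: insert 32 -> lo=[11, 14, 21, 25, 32] (size 5, max 32) hi=[34, 36, 42, 46] (size 4, min 34) -> median=32
Step 10: insert 15 -> lo=[11, 14, 15, 21, 25] (size 5, max 25) hi=[32, 34, 36, 42, 46] (size 5, min 32) -> median=28.5
Step 11: insert 8 -> lo=[8, 11, 14, 15, 21, 25] (size 6, max 25) hi=[32, 34, 36, 42, 46] (size 5, min 32) -> median=25
Step 12: insert 29 -> lo=[8, 11, 14, 15, 21, 25] (size 6, max 25) hi=[29, 32, 34, 36, 42, 46] (size 6, min 29) -> median=27
Step 13: insert 38 -> lo=[8, 11, 14, 15, 21, 25, 29] (size 7, max 29) hi=[32, 34, 36, 38, 42, 46] (size 6, min 32) -> median=29
Step 14: insert 22 -> lo=[8, 11, 14, 15, 21, 22, 25] (size 7, max 25) hi=[29, 32, 34, 36, 38, 42, 46] (size 7, min 29) -> median=27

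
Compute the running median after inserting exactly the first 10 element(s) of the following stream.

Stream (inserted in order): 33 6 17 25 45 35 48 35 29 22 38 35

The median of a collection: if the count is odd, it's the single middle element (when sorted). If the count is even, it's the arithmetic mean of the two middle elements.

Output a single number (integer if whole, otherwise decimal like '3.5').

Answer: 31

Derivation:
Step 1: insert 33 -> lo=[33] (size 1, max 33) hi=[] (size 0) -> median=33
Step 2: insert 6 -> lo=[6] (size 1, max 6) hi=[33] (size 1, min 33) -> median=19.5
Step 3: insert 17 -> lo=[6, 17] (size 2, max 17) hi=[33] (size 1, min 33) -> median=17
Step 4: insert 25 -> lo=[6, 17] (size 2, max 17) hi=[25, 33] (size 2, min 25) -> median=21
Step 5: insert 45 -> lo=[6, 17, 25] (size 3, max 25) hi=[33, 45] (size 2, min 33) -> median=25
Step 6: insert 35 -> lo=[6, 17, 25] (size 3, max 25) hi=[33, 35, 45] (size 3, min 33) -> median=29
Step 7: insert 48 -> lo=[6, 17, 25, 33] (size 4, max 33) hi=[35, 45, 48] (size 3, min 35) -> median=33
Step 8: insert 35 -> lo=[6, 17, 25, 33] (size 4, max 33) hi=[35, 35, 45, 48] (size 4, min 35) -> median=34
Step 9: insert 29 -> lo=[6, 17, 25, 29, 33] (size 5, max 33) hi=[35, 35, 45, 48] (size 4, min 35) -> median=33
Step 10: insert 22 -> lo=[6, 17, 22, 25, 29] (size 5, max 29) hi=[33, 35, 35, 45, 48] (size 5, min 33) -> median=31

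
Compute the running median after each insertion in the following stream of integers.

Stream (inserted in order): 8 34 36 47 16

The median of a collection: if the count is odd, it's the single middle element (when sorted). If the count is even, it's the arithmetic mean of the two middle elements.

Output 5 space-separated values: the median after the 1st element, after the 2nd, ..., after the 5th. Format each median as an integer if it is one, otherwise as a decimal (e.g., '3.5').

Step 1: insert 8 -> lo=[8] (size 1, max 8) hi=[] (size 0) -> median=8
Step 2: insert 34 -> lo=[8] (size 1, max 8) hi=[34] (size 1, min 34) -> median=21
Step 3: insert 36 -> lo=[8, 34] (size 2, max 34) hi=[36] (size 1, min 36) -> median=34
Step 4: insert 47 -> lo=[8, 34] (size 2, max 34) hi=[36, 47] (size 2, min 36) -> median=35
Step 5: insert 16 -> lo=[8, 16, 34] (size 3, max 34) hi=[36, 47] (size 2, min 36) -> median=34

Answer: 8 21 34 35 34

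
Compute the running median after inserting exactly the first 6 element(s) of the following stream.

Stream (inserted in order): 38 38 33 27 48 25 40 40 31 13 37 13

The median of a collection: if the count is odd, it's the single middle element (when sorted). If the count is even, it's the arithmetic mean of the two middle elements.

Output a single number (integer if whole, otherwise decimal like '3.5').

Answer: 35.5

Derivation:
Step 1: insert 38 -> lo=[38] (size 1, max 38) hi=[] (size 0) -> median=38
Step 2: insert 38 -> lo=[38] (size 1, max 38) hi=[38] (size 1, min 38) -> median=38
Step 3: insert 33 -> lo=[33, 38] (size 2, max 38) hi=[38] (size 1, min 38) -> median=38
Step 4: insert 27 -> lo=[27, 33] (size 2, max 33) hi=[38, 38] (size 2, min 38) -> median=35.5
Step 5: insert 48 -> lo=[27, 33, 38] (size 3, max 38) hi=[38, 48] (size 2, min 38) -> median=38
Step 6: insert 25 -> lo=[25, 27, 33] (size 3, max 33) hi=[38, 38, 48] (size 3, min 38) -> median=35.5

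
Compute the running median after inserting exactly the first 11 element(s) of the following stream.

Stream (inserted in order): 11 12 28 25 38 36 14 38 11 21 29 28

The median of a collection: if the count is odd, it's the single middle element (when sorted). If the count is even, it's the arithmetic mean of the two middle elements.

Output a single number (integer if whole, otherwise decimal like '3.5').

Step 1: insert 11 -> lo=[11] (size 1, max 11) hi=[] (size 0) -> median=11
Step 2: insert 12 -> lo=[11] (size 1, max 11) hi=[12] (size 1, min 12) -> median=11.5
Step 3: insert 28 -> lo=[11, 12] (size 2, max 12) hi=[28] (size 1, min 28) -> median=12
Step 4: insert 25 -> lo=[11, 12] (size 2, max 12) hi=[25, 28] (size 2, min 25) -> median=18.5
Step 5: insert 38 -> lo=[11, 12, 25] (size 3, max 25) hi=[28, 38] (size 2, min 28) -> median=25
Step 6: insert 36 -> lo=[11, 12, 25] (size 3, max 25) hi=[28, 36, 38] (size 3, min 28) -> median=26.5
Step 7: insert 14 -> lo=[11, 12, 14, 25] (size 4, max 25) hi=[28, 36, 38] (size 3, min 28) -> median=25
Step 8: insert 38 -> lo=[11, 12, 14, 25] (size 4, max 25) hi=[28, 36, 38, 38] (size 4, min 28) -> median=26.5
Step 9: insert 11 -> lo=[11, 11, 12, 14, 25] (size 5, max 25) hi=[28, 36, 38, 38] (size 4, min 28) -> median=25
Step 10: insert 21 -> lo=[11, 11, 12, 14, 21] (size 5, max 21) hi=[25, 28, 36, 38, 38] (size 5, min 25) -> median=23
Step 11: insert 29 -> lo=[11, 11, 12, 14, 21, 25] (size 6, max 25) hi=[28, 29, 36, 38, 38] (size 5, min 28) -> median=25

Answer: 25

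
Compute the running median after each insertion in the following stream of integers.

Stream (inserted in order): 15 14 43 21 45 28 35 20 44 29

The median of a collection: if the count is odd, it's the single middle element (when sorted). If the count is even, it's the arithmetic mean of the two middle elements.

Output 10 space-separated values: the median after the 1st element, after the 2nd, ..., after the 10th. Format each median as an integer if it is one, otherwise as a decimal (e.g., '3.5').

Answer: 15 14.5 15 18 21 24.5 28 24.5 28 28.5

Derivation:
Step 1: insert 15 -> lo=[15] (size 1, max 15) hi=[] (size 0) -> median=15
Step 2: insert 14 -> lo=[14] (size 1, max 14) hi=[15] (size 1, min 15) -> median=14.5
Step 3: insert 43 -> lo=[14, 15] (size 2, max 15) hi=[43] (size 1, min 43) -> median=15
Step 4: insert 21 -> lo=[14, 15] (size 2, max 15) hi=[21, 43] (size 2, min 21) -> median=18
Step 5: insert 45 -> lo=[14, 15, 21] (size 3, max 21) hi=[43, 45] (size 2, min 43) -> median=21
Step 6: insert 28 -> lo=[14, 15, 21] (size 3, max 21) hi=[28, 43, 45] (size 3, min 28) -> median=24.5
Step 7: insert 35 -> lo=[14, 15, 21, 28] (size 4, max 28) hi=[35, 43, 45] (size 3, min 35) -> median=28
Step 8: insert 20 -> lo=[14, 15, 20, 21] (size 4, max 21) hi=[28, 35, 43, 45] (size 4, min 28) -> median=24.5
Step 9: insert 44 -> lo=[14, 15, 20, 21, 28] (size 5, max 28) hi=[35, 43, 44, 45] (size 4, min 35) -> median=28
Step 10: insert 29 -> lo=[14, 15, 20, 21, 28] (size 5, max 28) hi=[29, 35, 43, 44, 45] (size 5, min 29) -> median=28.5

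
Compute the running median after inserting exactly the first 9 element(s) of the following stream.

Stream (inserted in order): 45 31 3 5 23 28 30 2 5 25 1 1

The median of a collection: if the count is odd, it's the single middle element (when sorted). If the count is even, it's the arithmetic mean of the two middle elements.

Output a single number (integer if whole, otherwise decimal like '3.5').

Step 1: insert 45 -> lo=[45] (size 1, max 45) hi=[] (size 0) -> median=45
Step 2: insert 31 -> lo=[31] (size 1, max 31) hi=[45] (size 1, min 45) -> median=38
Step 3: insert 3 -> lo=[3, 31] (size 2, max 31) hi=[45] (size 1, min 45) -> median=31
Step 4: insert 5 -> lo=[3, 5] (size 2, max 5) hi=[31, 45] (size 2, min 31) -> median=18
Step 5: insert 23 -> lo=[3, 5, 23] (size 3, max 23) hi=[31, 45] (size 2, min 31) -> median=23
Step 6: insert 28 -> lo=[3, 5, 23] (size 3, max 23) hi=[28, 31, 45] (size 3, min 28) -> median=25.5
Step 7: insert 30 -> lo=[3, 5, 23, 28] (size 4, max 28) hi=[30, 31, 45] (size 3, min 30) -> median=28
Step 8: insert 2 -> lo=[2, 3, 5, 23] (size 4, max 23) hi=[28, 30, 31, 45] (size 4, min 28) -> median=25.5
Step 9: insert 5 -> lo=[2, 3, 5, 5, 23] (size 5, max 23) hi=[28, 30, 31, 45] (size 4, min 28) -> median=23

Answer: 23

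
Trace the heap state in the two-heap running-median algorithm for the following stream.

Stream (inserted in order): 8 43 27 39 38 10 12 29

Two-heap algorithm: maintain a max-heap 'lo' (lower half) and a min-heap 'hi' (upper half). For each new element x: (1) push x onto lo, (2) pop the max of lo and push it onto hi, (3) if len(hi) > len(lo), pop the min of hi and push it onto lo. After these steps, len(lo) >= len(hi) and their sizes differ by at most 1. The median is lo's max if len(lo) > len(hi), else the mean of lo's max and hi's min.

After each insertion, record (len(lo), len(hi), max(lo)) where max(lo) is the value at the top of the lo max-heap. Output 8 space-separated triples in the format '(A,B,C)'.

Answer: (1,0,8) (1,1,8) (2,1,27) (2,2,27) (3,2,38) (3,3,27) (4,3,27) (4,4,27)

Derivation:
Step 1: insert 8 -> lo=[8] hi=[] -> (len(lo)=1, len(hi)=0, max(lo)=8)
Step 2: insert 43 -> lo=[8] hi=[43] -> (len(lo)=1, len(hi)=1, max(lo)=8)
Step 3: insert 27 -> lo=[8, 27] hi=[43] -> (len(lo)=2, len(hi)=1, max(lo)=27)
Step 4: insert 39 -> lo=[8, 27] hi=[39, 43] -> (len(lo)=2, len(hi)=2, max(lo)=27)
Step 5: insert 38 -> lo=[8, 27, 38] hi=[39, 43] -> (len(lo)=3, len(hi)=2, max(lo)=38)
Step 6: insert 10 -> lo=[8, 10, 27] hi=[38, 39, 43] -> (len(lo)=3, len(hi)=3, max(lo)=27)
Step 7: insert 12 -> lo=[8, 10, 12, 27] hi=[38, 39, 43] -> (len(lo)=4, len(hi)=3, max(lo)=27)
Step 8: insert 29 -> lo=[8, 10, 12, 27] hi=[29, 38, 39, 43] -> (len(lo)=4, len(hi)=4, max(lo)=27)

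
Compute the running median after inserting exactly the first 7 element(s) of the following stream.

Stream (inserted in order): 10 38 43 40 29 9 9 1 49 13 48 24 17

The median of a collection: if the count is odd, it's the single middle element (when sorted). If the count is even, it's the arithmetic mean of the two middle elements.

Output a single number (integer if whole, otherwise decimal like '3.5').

Answer: 29

Derivation:
Step 1: insert 10 -> lo=[10] (size 1, max 10) hi=[] (size 0) -> median=10
Step 2: insert 38 -> lo=[10] (size 1, max 10) hi=[38] (size 1, min 38) -> median=24
Step 3: insert 43 -> lo=[10, 38] (size 2, max 38) hi=[43] (size 1, min 43) -> median=38
Step 4: insert 40 -> lo=[10, 38] (size 2, max 38) hi=[40, 43] (size 2, min 40) -> median=39
Step 5: insert 29 -> lo=[10, 29, 38] (size 3, max 38) hi=[40, 43] (size 2, min 40) -> median=38
Step 6: insert 9 -> lo=[9, 10, 29] (size 3, max 29) hi=[38, 40, 43] (size 3, min 38) -> median=33.5
Step 7: insert 9 -> lo=[9, 9, 10, 29] (size 4, max 29) hi=[38, 40, 43] (size 3, min 38) -> median=29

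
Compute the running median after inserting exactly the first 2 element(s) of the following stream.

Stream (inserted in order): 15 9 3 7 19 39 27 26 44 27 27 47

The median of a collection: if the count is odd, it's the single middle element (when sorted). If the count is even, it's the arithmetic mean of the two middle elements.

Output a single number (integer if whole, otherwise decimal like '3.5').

Step 1: insert 15 -> lo=[15] (size 1, max 15) hi=[] (size 0) -> median=15
Step 2: insert 9 -> lo=[9] (size 1, max 9) hi=[15] (size 1, min 15) -> median=12

Answer: 12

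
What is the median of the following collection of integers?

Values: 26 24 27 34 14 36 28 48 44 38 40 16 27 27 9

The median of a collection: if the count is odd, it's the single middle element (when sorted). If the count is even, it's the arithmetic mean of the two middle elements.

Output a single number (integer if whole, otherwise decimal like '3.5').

Answer: 27

Derivation:
Step 1: insert 26 -> lo=[26] (size 1, max 26) hi=[] (size 0) -> median=26
Step 2: insert 24 -> lo=[24] (size 1, max 24) hi=[26] (size 1, min 26) -> median=25
Step 3: insert 27 -> lo=[24, 26] (size 2, max 26) hi=[27] (size 1, min 27) -> median=26
Step 4: insert 34 -> lo=[24, 26] (size 2, max 26) hi=[27, 34] (size 2, min 27) -> median=26.5
Step 5: insert 14 -> lo=[14, 24, 26] (size 3, max 26) hi=[27, 34] (size 2, min 27) -> median=26
Step 6: insert 36 -> lo=[14, 24, 26] (size 3, max 26) hi=[27, 34, 36] (size 3, min 27) -> median=26.5
Step 7: insert 28 -> lo=[14, 24, 26, 27] (size 4, max 27) hi=[28, 34, 36] (size 3, min 28) -> median=27
Step 8: insert 48 -> lo=[14, 24, 26, 27] (size 4, max 27) hi=[28, 34, 36, 48] (size 4, min 28) -> median=27.5
Step 9: insert 44 -> lo=[14, 24, 26, 27, 28] (size 5, max 28) hi=[34, 36, 44, 48] (size 4, min 34) -> median=28
Step 10: insert 38 -> lo=[14, 24, 26, 27, 28] (size 5, max 28) hi=[34, 36, 38, 44, 48] (size 5, min 34) -> median=31
Step 11: insert 40 -> lo=[14, 24, 26, 27, 28, 34] (size 6, max 34) hi=[36, 38, 40, 44, 48] (size 5, min 36) -> median=34
Step 12: insert 16 -> lo=[14, 16, 24, 26, 27, 28] (size 6, max 28) hi=[34, 36, 38, 40, 44, 48] (size 6, min 34) -> median=31
Step 13: insert 27 -> lo=[14, 16, 24, 26, 27, 27, 28] (size 7, max 28) hi=[34, 36, 38, 40, 44, 48] (size 6, min 34) -> median=28
Step 14: insert 27 -> lo=[14, 16, 24, 26, 27, 27, 27] (size 7, max 27) hi=[28, 34, 36, 38, 40, 44, 48] (size 7, min 28) -> median=27.5
Step 15: insert 9 -> lo=[9, 14, 16, 24, 26, 27, 27, 27] (size 8, max 27) hi=[28, 34, 36, 38, 40, 44, 48] (size 7, min 28) -> median=27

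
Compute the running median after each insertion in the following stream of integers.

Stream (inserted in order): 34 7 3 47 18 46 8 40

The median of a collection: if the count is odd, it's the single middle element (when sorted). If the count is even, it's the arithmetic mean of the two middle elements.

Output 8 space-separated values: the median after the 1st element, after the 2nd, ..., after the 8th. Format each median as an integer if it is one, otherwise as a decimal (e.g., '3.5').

Answer: 34 20.5 7 20.5 18 26 18 26

Derivation:
Step 1: insert 34 -> lo=[34] (size 1, max 34) hi=[] (size 0) -> median=34
Step 2: insert 7 -> lo=[7] (size 1, max 7) hi=[34] (size 1, min 34) -> median=20.5
Step 3: insert 3 -> lo=[3, 7] (size 2, max 7) hi=[34] (size 1, min 34) -> median=7
Step 4: insert 47 -> lo=[3, 7] (size 2, max 7) hi=[34, 47] (size 2, min 34) -> median=20.5
Step 5: insert 18 -> lo=[3, 7, 18] (size 3, max 18) hi=[34, 47] (size 2, min 34) -> median=18
Step 6: insert 46 -> lo=[3, 7, 18] (size 3, max 18) hi=[34, 46, 47] (size 3, min 34) -> median=26
Step 7: insert 8 -> lo=[3, 7, 8, 18] (size 4, max 18) hi=[34, 46, 47] (size 3, min 34) -> median=18
Step 8: insert 40 -> lo=[3, 7, 8, 18] (size 4, max 18) hi=[34, 40, 46, 47] (size 4, min 34) -> median=26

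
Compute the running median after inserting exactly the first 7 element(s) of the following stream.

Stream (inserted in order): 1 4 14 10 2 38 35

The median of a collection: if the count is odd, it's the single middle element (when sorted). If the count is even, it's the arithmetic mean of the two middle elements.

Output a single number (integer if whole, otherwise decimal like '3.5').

Answer: 10

Derivation:
Step 1: insert 1 -> lo=[1] (size 1, max 1) hi=[] (size 0) -> median=1
Step 2: insert 4 -> lo=[1] (size 1, max 1) hi=[4] (size 1, min 4) -> median=2.5
Step 3: insert 14 -> lo=[1, 4] (size 2, max 4) hi=[14] (size 1, min 14) -> median=4
Step 4: insert 10 -> lo=[1, 4] (size 2, max 4) hi=[10, 14] (size 2, min 10) -> median=7
Step 5: insert 2 -> lo=[1, 2, 4] (size 3, max 4) hi=[10, 14] (size 2, min 10) -> median=4
Step 6: insert 38 -> lo=[1, 2, 4] (size 3, max 4) hi=[10, 14, 38] (size 3, min 10) -> median=7
Step 7: insert 35 -> lo=[1, 2, 4, 10] (size 4, max 10) hi=[14, 35, 38] (size 3, min 14) -> median=10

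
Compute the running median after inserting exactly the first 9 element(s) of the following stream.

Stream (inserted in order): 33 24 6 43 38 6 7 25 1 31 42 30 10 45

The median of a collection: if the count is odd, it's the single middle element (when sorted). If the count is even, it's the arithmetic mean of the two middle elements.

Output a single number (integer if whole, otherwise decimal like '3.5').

Answer: 24

Derivation:
Step 1: insert 33 -> lo=[33] (size 1, max 33) hi=[] (size 0) -> median=33
Step 2: insert 24 -> lo=[24] (size 1, max 24) hi=[33] (size 1, min 33) -> median=28.5
Step 3: insert 6 -> lo=[6, 24] (size 2, max 24) hi=[33] (size 1, min 33) -> median=24
Step 4: insert 43 -> lo=[6, 24] (size 2, max 24) hi=[33, 43] (size 2, min 33) -> median=28.5
Step 5: insert 38 -> lo=[6, 24, 33] (size 3, max 33) hi=[38, 43] (size 2, min 38) -> median=33
Step 6: insert 6 -> lo=[6, 6, 24] (size 3, max 24) hi=[33, 38, 43] (size 3, min 33) -> median=28.5
Step 7: insert 7 -> lo=[6, 6, 7, 24] (size 4, max 24) hi=[33, 38, 43] (size 3, min 33) -> median=24
Step 8: insert 25 -> lo=[6, 6, 7, 24] (size 4, max 24) hi=[25, 33, 38, 43] (size 4, min 25) -> median=24.5
Step 9: insert 1 -> lo=[1, 6, 6, 7, 24] (size 5, max 24) hi=[25, 33, 38, 43] (size 4, min 25) -> median=24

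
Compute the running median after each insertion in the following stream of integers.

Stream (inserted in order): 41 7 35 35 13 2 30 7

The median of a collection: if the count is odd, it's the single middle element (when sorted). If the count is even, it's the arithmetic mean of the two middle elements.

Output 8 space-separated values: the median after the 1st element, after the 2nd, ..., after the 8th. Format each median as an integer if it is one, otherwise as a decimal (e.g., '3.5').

Answer: 41 24 35 35 35 24 30 21.5

Derivation:
Step 1: insert 41 -> lo=[41] (size 1, max 41) hi=[] (size 0) -> median=41
Step 2: insert 7 -> lo=[7] (size 1, max 7) hi=[41] (size 1, min 41) -> median=24
Step 3: insert 35 -> lo=[7, 35] (size 2, max 35) hi=[41] (size 1, min 41) -> median=35
Step 4: insert 35 -> lo=[7, 35] (size 2, max 35) hi=[35, 41] (size 2, min 35) -> median=35
Step 5: insert 13 -> lo=[7, 13, 35] (size 3, max 35) hi=[35, 41] (size 2, min 35) -> median=35
Step 6: insert 2 -> lo=[2, 7, 13] (size 3, max 13) hi=[35, 35, 41] (size 3, min 35) -> median=24
Step 7: insert 30 -> lo=[2, 7, 13, 30] (size 4, max 30) hi=[35, 35, 41] (size 3, min 35) -> median=30
Step 8: insert 7 -> lo=[2, 7, 7, 13] (size 4, max 13) hi=[30, 35, 35, 41] (size 4, min 30) -> median=21.5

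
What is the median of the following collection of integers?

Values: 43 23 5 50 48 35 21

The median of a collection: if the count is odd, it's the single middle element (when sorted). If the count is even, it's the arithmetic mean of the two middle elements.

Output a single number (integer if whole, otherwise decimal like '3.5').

Step 1: insert 43 -> lo=[43] (size 1, max 43) hi=[] (size 0) -> median=43
Step 2: insert 23 -> lo=[23] (size 1, max 23) hi=[43] (size 1, min 43) -> median=33
Step 3: insert 5 -> lo=[5, 23] (size 2, max 23) hi=[43] (size 1, min 43) -> median=23
Step 4: insert 50 -> lo=[5, 23] (size 2, max 23) hi=[43, 50] (size 2, min 43) -> median=33
Step 5: insert 48 -> lo=[5, 23, 43] (size 3, max 43) hi=[48, 50] (size 2, min 48) -> median=43
Step 6: insert 35 -> lo=[5, 23, 35] (size 3, max 35) hi=[43, 48, 50] (size 3, min 43) -> median=39
Step 7: insert 21 -> lo=[5, 21, 23, 35] (size 4, max 35) hi=[43, 48, 50] (size 3, min 43) -> median=35

Answer: 35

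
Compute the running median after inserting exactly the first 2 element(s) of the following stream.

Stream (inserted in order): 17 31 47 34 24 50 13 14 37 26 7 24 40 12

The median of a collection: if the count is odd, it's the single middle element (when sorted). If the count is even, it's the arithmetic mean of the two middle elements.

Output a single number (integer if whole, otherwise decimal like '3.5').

Answer: 24

Derivation:
Step 1: insert 17 -> lo=[17] (size 1, max 17) hi=[] (size 0) -> median=17
Step 2: insert 31 -> lo=[17] (size 1, max 17) hi=[31] (size 1, min 31) -> median=24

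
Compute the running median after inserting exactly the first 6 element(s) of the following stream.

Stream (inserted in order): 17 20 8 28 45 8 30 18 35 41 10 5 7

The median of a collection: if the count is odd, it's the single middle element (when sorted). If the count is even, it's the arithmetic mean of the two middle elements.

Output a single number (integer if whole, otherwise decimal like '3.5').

Answer: 18.5

Derivation:
Step 1: insert 17 -> lo=[17] (size 1, max 17) hi=[] (size 0) -> median=17
Step 2: insert 20 -> lo=[17] (size 1, max 17) hi=[20] (size 1, min 20) -> median=18.5
Step 3: insert 8 -> lo=[8, 17] (size 2, max 17) hi=[20] (size 1, min 20) -> median=17
Step 4: insert 28 -> lo=[8, 17] (size 2, max 17) hi=[20, 28] (size 2, min 20) -> median=18.5
Step 5: insert 45 -> lo=[8, 17, 20] (size 3, max 20) hi=[28, 45] (size 2, min 28) -> median=20
Step 6: insert 8 -> lo=[8, 8, 17] (size 3, max 17) hi=[20, 28, 45] (size 3, min 20) -> median=18.5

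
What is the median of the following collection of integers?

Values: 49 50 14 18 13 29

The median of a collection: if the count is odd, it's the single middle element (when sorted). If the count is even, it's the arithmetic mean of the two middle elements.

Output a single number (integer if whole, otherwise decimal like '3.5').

Answer: 23.5

Derivation:
Step 1: insert 49 -> lo=[49] (size 1, max 49) hi=[] (size 0) -> median=49
Step 2: insert 50 -> lo=[49] (size 1, max 49) hi=[50] (size 1, min 50) -> median=49.5
Step 3: insert 14 -> lo=[14, 49] (size 2, max 49) hi=[50] (size 1, min 50) -> median=49
Step 4: insert 18 -> lo=[14, 18] (size 2, max 18) hi=[49, 50] (size 2, min 49) -> median=33.5
Step 5: insert 13 -> lo=[13, 14, 18] (size 3, max 18) hi=[49, 50] (size 2, min 49) -> median=18
Step 6: insert 29 -> lo=[13, 14, 18] (size 3, max 18) hi=[29, 49, 50] (size 3, min 29) -> median=23.5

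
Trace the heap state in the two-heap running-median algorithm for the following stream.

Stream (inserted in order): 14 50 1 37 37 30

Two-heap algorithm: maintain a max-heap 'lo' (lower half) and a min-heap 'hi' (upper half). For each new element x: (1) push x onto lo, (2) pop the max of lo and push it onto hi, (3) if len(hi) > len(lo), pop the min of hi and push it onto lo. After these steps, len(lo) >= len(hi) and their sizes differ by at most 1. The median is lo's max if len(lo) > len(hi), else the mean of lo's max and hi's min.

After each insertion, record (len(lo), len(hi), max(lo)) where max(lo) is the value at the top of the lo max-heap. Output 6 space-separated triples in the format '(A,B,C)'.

Step 1: insert 14 -> lo=[14] hi=[] -> (len(lo)=1, len(hi)=0, max(lo)=14)
Step 2: insert 50 -> lo=[14] hi=[50] -> (len(lo)=1, len(hi)=1, max(lo)=14)
Step 3: insert 1 -> lo=[1, 14] hi=[50] -> (len(lo)=2, len(hi)=1, max(lo)=14)
Step 4: insert 37 -> lo=[1, 14] hi=[37, 50] -> (len(lo)=2, len(hi)=2, max(lo)=14)
Step 5: insert 37 -> lo=[1, 14, 37] hi=[37, 50] -> (len(lo)=3, len(hi)=2, max(lo)=37)
Step 6: insert 30 -> lo=[1, 14, 30] hi=[37, 37, 50] -> (len(lo)=3, len(hi)=3, max(lo)=30)

Answer: (1,0,14) (1,1,14) (2,1,14) (2,2,14) (3,2,37) (3,3,30)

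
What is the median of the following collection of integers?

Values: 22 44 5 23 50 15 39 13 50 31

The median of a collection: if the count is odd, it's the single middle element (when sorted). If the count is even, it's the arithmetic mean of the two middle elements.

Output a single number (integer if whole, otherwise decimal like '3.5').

Answer: 27

Derivation:
Step 1: insert 22 -> lo=[22] (size 1, max 22) hi=[] (size 0) -> median=22
Step 2: insert 44 -> lo=[22] (size 1, max 22) hi=[44] (size 1, min 44) -> median=33
Step 3: insert 5 -> lo=[5, 22] (size 2, max 22) hi=[44] (size 1, min 44) -> median=22
Step 4: insert 23 -> lo=[5, 22] (size 2, max 22) hi=[23, 44] (size 2, min 23) -> median=22.5
Step 5: insert 50 -> lo=[5, 22, 23] (size 3, max 23) hi=[44, 50] (size 2, min 44) -> median=23
Step 6: insert 15 -> lo=[5, 15, 22] (size 3, max 22) hi=[23, 44, 50] (size 3, min 23) -> median=22.5
Step 7: insert 39 -> lo=[5, 15, 22, 23] (size 4, max 23) hi=[39, 44, 50] (size 3, min 39) -> median=23
Step 8: insert 13 -> lo=[5, 13, 15, 22] (size 4, max 22) hi=[23, 39, 44, 50] (size 4, min 23) -> median=22.5
Step 9: insert 50 -> lo=[5, 13, 15, 22, 23] (size 5, max 23) hi=[39, 44, 50, 50] (size 4, min 39) -> median=23
Step 10: insert 31 -> lo=[5, 13, 15, 22, 23] (size 5, max 23) hi=[31, 39, 44, 50, 50] (size 5, min 31) -> median=27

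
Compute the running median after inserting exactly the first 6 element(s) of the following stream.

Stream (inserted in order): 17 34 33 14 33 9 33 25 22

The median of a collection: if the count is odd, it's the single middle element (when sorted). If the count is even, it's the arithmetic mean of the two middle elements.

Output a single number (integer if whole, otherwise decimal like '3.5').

Answer: 25

Derivation:
Step 1: insert 17 -> lo=[17] (size 1, max 17) hi=[] (size 0) -> median=17
Step 2: insert 34 -> lo=[17] (size 1, max 17) hi=[34] (size 1, min 34) -> median=25.5
Step 3: insert 33 -> lo=[17, 33] (size 2, max 33) hi=[34] (size 1, min 34) -> median=33
Step 4: insert 14 -> lo=[14, 17] (size 2, max 17) hi=[33, 34] (size 2, min 33) -> median=25
Step 5: insert 33 -> lo=[14, 17, 33] (size 3, max 33) hi=[33, 34] (size 2, min 33) -> median=33
Step 6: insert 9 -> lo=[9, 14, 17] (size 3, max 17) hi=[33, 33, 34] (size 3, min 33) -> median=25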